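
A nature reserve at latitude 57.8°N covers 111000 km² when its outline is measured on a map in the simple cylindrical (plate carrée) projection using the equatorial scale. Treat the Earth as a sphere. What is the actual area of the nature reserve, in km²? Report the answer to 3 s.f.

59100 km²

For the equirectangular projection with φ₀ = 0 (plate carrée), h = 1 along meridians and k = sec φ along parallels.
Areal scale = h·k = 1 × sec φ; at 57.8°, h = 1.000, k = 1.877, so h·k = 1.877.
True area = apparent / (areal scale) = 111000 / 1.877 ≈ 59100 km².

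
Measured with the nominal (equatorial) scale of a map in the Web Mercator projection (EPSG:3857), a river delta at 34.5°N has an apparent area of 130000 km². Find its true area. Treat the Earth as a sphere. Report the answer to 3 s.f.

88300 km²

Mercator is conformal, so the point scale is isotropic: h = k = sec φ = 1/cos φ.
Areal scale = k² = sec²φ = 1/cos²(34.5°) = 1/0.8241² = 1.472.
True area = apparent / (areal scale) = 130000 / 1.472 ≈ 88300 km².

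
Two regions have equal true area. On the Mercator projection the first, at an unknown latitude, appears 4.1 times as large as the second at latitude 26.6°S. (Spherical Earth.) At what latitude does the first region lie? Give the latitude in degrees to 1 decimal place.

For equal true areas on Mercator, apparent areas scale as sec²φ, so the ratio is cos²φ₂ / cos²φ₁.
cos²φ₂ / cos²φ₁ = 4.1  ⇒  cos φ₁ = cos 26.6° / √4.1 = 0.8942/2.025 = 0.4416.
φ₁ = arccos(0.4416) ≈ 63.8°.

63.8°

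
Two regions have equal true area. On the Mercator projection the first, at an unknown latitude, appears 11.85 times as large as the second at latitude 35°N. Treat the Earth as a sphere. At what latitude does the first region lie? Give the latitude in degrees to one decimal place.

76.2°

Mercator areal scale is sec²φ, so apparent-area ratio = sec²φ₁ / sec²φ₂ = cos²φ₂ / cos²φ₁.
cos²φ₂ / cos²φ₁ = 11.85  ⇒  cos φ₁ = cos 35° / √11.85 = 0.8192/3.442 = 0.2380.
φ₁ = arccos(0.2380) ≈ 76.2°.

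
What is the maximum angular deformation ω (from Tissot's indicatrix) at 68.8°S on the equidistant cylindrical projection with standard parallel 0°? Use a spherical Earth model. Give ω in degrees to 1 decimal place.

Plate carrée maps x = Rλ, y = Rφ. The meridian scale is h = 1 and the parallel scale is k = 1/cos φ = sec φ.
At 68.8°: h = 1.000, k = 2.765; principal scales a = 2.765, b = 1.000.
sin(ω/2) = (a − b)/(a + b) = 1.765/3.765 = 0.4688, so ω = 2 arcsin(0.4688) ≈ 55.9°.

55.9°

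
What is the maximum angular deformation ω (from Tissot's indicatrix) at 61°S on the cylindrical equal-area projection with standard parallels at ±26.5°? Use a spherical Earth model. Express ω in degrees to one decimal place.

66.2°

Cylindrical equal-area (φ₀ = 26.5°): h = cos φ / cos 26.5° along meridians, k = cos 26.5° / cos φ along parallels; h·k = 1.
At 61°: h = 0.5417, k = 1.846; principal scales a = 1.846, b = 0.5417.
sin(ω/2) = (a − b)/(a + b) = 1.304/2.388 = 0.5462, so ω = 2 arcsin(0.5462) ≈ 66.2°.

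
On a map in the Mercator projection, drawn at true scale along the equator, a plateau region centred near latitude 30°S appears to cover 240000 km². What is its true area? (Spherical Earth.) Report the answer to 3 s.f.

180000 km²

The Mercator projection is conformal; its linear scale factor is the same in every direction and equals sec φ = 1/cos φ.
Areal scale = k² = sec²φ = 1/cos²(30°) = 1/0.8660² = 1.333.
True area = apparent / (areal scale) = 240000 / 1.333 ≈ 180000 km².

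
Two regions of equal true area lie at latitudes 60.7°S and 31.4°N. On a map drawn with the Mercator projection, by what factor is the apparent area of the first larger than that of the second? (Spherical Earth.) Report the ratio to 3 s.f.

3.04

Mercator is conformal with k = sec φ, so areal scale = k² = sec²φ.
At 60.7°: sec²(60.7°) = 1/0.4894² = 4.175.
At 31.4°: sec²(31.4°) = 1/0.8536² = 1.373.
Ratio = 4.175/1.373 = cos²(31.4°)/cos²(60.7°) ≈ 3.04.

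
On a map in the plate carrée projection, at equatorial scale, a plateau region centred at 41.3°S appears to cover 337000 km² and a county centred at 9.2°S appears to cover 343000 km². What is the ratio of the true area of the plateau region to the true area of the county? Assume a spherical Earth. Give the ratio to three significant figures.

0.748

On the plate carrée, areal scale = h·k = 1 × sec φ, so true area = apparent × cos φ.
True area of plateau region: 337000 × cos(41.3°) = 337000 × 0.7513 = 253200 km².
True area of county: 343000 × cos(9.2°) = 343000 × 0.9871 = 338600 km².
Ratio = 253200 / 338600 ≈ 0.748.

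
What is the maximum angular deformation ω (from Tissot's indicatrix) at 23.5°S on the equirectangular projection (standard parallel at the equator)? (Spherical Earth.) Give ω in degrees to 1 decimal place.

5.0°

In the plate carrée (x = Rλ, y = Rφ), meridians are true-scale (h = 1) and parallels are stretched by k = sec φ.
At 23.5°: h = 1.000, k = 1.090; principal scales a = 1.090, b = 1.000.
sin(ω/2) = (a − b)/(a + b) = 0.09044/2.090 = 0.04326, so ω = 2 arcsin(0.04326) ≈ 5.0°.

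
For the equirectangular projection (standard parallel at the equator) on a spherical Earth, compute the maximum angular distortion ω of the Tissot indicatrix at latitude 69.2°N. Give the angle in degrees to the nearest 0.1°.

56.8°

Plate carrée maps x = Rλ, y = Rφ. The meridian scale is h = 1 and the parallel scale is k = 1/cos φ = sec φ.
At 69.2°: h = 1.000, k = 2.816; principal scales a = 2.816, b = 1.000.
sin(ω/2) = (a − b)/(a + b) = 1.816/3.816 = 0.4759, so ω = 2 arcsin(0.4759) ≈ 56.8°.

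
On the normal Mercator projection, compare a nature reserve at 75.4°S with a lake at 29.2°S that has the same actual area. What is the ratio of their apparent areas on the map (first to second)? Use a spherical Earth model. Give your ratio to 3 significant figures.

On Mercator, area is exaggerated by sec²φ = 1/cos²φ.
At 75.4°: sec²(75.4°) = 1/0.2521² = 15.74.
At 29.2°: sec²(29.2°) = 1/0.8729² = 1.312.
Ratio = 15.74/1.312 = cos²(29.2°)/cos²(75.4°) ≈ 12.0.

12.0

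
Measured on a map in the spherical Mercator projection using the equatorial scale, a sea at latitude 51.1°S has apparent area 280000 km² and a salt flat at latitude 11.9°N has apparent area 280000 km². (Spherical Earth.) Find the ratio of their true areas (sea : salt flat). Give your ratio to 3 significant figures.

Mercator's areal exaggeration is sec²φ; hence true area = (apparent area) · cos²φ.
True area of sea: 280000 × cos²(51.1°) = 280000 × 0.3943 = 110400 km².
True area of salt flat: 280000 × cos²(11.9°) = 280000 × 0.9575 = 268100 km².
Ratio = 110400 / 268100 ≈ 0.412.

0.412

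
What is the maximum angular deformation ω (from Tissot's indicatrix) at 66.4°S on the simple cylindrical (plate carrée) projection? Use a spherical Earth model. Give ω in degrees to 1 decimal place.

50.7°

In the plate carrée (x = Rλ, y = Rφ), meridians are true-scale (h = 1) and parallels are stretched by k = sec φ.
At 66.4°: h = 1.000, k = 2.498; principal scales a = 2.498, b = 1.000.
sin(ω/2) = (a − b)/(a + b) = 1.498/3.498 = 0.4282, so ω = 2 arcsin(0.4282) ≈ 50.7°.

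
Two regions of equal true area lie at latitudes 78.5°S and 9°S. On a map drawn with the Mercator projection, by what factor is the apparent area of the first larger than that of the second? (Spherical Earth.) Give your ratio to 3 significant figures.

Mercator is conformal with k = sec φ, so areal scale = k² = sec²φ.
At 78.5°: sec²(78.5°) = 1/0.1994² = 25.16.
At 9°: sec²(9°) = 1/0.9877² = 1.025.
Ratio = 25.16/1.025 = cos²(9°)/cos²(78.5°) ≈ 24.5.

24.5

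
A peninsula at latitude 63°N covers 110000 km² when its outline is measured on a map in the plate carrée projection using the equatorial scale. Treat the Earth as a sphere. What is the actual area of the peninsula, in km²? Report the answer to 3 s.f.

For the equirectangular projection with φ₀ = 0 (plate carrée), h = 1 along meridians and k = sec φ along parallels.
Areal scale = h·k = 1 × sec φ; at 63°, h = 1.000, k = 2.203, so h·k = 2.203.
True area = apparent / (areal scale) = 110000 / 2.203 ≈ 49900 km².

49900 km²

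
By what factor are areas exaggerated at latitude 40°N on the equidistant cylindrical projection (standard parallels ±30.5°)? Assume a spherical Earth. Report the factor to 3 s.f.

In the equirectangular projection with standard parallel φ₀ = 30.5° (x = Rλ cos φ₀, y = Rφ), meridians are true-scale (h = 1) and the parallel scale is k = cos φ₀ / cos φ.
Areal scale = h·k = 1 × cos φ₀ / cos φ; at 40°, h = 1.000, k = 1.125, so h·k = 1.125.

1.12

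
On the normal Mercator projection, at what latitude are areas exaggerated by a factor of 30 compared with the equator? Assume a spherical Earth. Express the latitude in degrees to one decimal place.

Mercator areal scale is sec²φ.
sec²φ = 30  ⇒  cos²φ = 0.03333  ⇒  cos φ = 0.1826.
φ = arccos(0.1826) ≈ 79.5°.

79.5°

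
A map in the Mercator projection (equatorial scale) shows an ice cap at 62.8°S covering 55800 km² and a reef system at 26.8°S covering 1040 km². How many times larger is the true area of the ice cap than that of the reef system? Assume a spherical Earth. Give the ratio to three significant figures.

Mercator's areal exaggeration is sec²φ; hence true area = (apparent area) · cos²φ.
True area of ice cap: 55800 × cos²(62.8°) = 55800 × 0.2089 = 11660 km².
True area of reef system: 1040 × cos²(26.8°) = 1040 × 0.7967 = 828.6 km².
Ratio = 11660 / 828.6 ≈ 14.1.

14.1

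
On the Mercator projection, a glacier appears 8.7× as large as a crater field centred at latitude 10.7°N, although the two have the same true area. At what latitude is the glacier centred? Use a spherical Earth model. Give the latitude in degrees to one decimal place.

70.5°

For equal true areas on Mercator, apparent areas scale as sec²φ, so the ratio is cos²φ₂ / cos²φ₁.
cos²φ₂ / cos²φ₁ = 8.7  ⇒  cos φ₁ = cos 10.7° / √8.7 = 0.9826/2.950 = 0.3331.
φ₁ = arccos(0.3331) ≈ 70.5°.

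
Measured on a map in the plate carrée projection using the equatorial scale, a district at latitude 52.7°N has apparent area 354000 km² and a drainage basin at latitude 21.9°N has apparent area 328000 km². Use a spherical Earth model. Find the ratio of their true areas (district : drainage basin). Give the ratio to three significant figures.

0.705

On the plate carrée, areal scale = h·k = 1 × sec φ, so true area = apparent × cos φ.
True area of district: 354000 × cos(52.7°) = 354000 × 0.6060 = 214500 km².
True area of drainage basin: 328000 × cos(21.9°) = 328000 × 0.9278 = 304300 km².
Ratio = 214500 / 304300 ≈ 0.705.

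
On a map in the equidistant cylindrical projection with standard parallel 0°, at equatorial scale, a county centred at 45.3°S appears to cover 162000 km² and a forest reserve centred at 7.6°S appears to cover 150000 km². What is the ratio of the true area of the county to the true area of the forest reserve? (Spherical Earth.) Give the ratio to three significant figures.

On the plate carrée, areal scale = h·k = 1 × sec φ, so true area = apparent × cos φ.
True area of county: 162000 × cos(45.3°) = 162000 × 0.7034 = 113900 km².
True area of forest reserve: 150000 × cos(7.6°) = 150000 × 0.9912 = 148700 km².
Ratio = 113900 / 148700 ≈ 0.766.

0.766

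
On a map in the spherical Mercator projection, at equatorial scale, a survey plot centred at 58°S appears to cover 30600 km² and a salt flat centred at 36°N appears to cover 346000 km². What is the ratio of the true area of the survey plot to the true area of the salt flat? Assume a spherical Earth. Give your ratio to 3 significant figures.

0.0379

On Mercator the areal scale is sec²φ, so true area = apparent × cos²φ.
True area of survey plot: 30600 × cos²(58°) = 30600 × 0.2808 = 8593 km².
True area of salt flat: 346000 × cos²(36°) = 346000 × 0.6545 = 226500 km².
Ratio = 8593 / 226500 ≈ 0.0379.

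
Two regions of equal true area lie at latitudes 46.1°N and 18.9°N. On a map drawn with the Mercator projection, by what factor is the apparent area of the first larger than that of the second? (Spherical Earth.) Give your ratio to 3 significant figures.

On Mercator, area is exaggerated by sec²φ = 1/cos²φ.
At 46.1°: sec²(46.1°) = 1/0.6934² = 2.080.
At 18.9°: sec²(18.9°) = 1/0.9461² = 1.117.
Ratio = 2.080/1.117 = cos²(18.9°)/cos²(46.1°) ≈ 1.86.

1.86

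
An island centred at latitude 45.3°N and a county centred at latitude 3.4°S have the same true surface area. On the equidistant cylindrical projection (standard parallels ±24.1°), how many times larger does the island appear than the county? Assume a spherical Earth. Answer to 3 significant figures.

The equidistant cylindrical projection with φ₀ = 24.1° has h = 1 (meridians true) and k = cos φ₀ / cos φ along parallels.
Areal scale at 45.3°: h·k = 1.000 × 1.298 = 1.298.
Areal scale at 3.4°: h·k = 1.000 × 0.9144 = 0.9144.
Ratio = 1.298/0.9144 ≈ 1.42.

1.42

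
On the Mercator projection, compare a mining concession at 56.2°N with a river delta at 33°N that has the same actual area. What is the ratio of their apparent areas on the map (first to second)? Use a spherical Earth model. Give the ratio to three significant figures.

2.27

On Mercator, area is exaggerated by sec²φ = 1/cos²φ.
At 56.2°: sec²(56.2°) = 1/0.5563² = 3.231.
At 33°: sec²(33°) = 1/0.8387² = 1.422.
Ratio = 3.231/1.422 = cos²(33°)/cos²(56.2°) ≈ 2.27.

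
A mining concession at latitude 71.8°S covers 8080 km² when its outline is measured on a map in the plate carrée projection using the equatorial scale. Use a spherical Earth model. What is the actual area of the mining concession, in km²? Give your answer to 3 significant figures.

2520 km²

For the equirectangular projection with φ₀ = 0 (plate carrée), h = 1 along meridians and k = sec φ along parallels.
Areal scale = h·k = 1 × sec φ; at 71.8°, h = 1.000, k = 3.202, so h·k = 3.202.
True area = apparent / (areal scale) = 8080 / 3.202 ≈ 2520 km².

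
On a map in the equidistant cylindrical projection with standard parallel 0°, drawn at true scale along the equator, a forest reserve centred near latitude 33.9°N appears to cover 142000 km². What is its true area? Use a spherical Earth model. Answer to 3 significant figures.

118000 km²

Plate carrée maps x = Rλ, y = Rφ. The meridian scale is h = 1 and the parallel scale is k = 1/cos φ = sec φ.
Areal scale = h·k = 1 × sec φ; at 33.9°, h = 1.000, k = 1.205, so h·k = 1.205.
True area = apparent / (areal scale) = 142000 / 1.205 ≈ 118000 km².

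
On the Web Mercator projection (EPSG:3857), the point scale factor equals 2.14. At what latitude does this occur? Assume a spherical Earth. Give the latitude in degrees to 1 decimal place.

62.1°

Mercator scale is k = sec φ = 1/cos φ.
1/cos φ = 2.14  ⇒  cos φ = 0.4673  ⇒  φ = arccos(0.4673) ≈ 62.1°.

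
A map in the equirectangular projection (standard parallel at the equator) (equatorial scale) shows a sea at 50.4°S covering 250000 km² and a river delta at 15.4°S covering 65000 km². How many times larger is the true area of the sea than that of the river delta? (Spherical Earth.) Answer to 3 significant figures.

2.54

Plate carrée has h = 1 and k = sec φ, giving areal scale sec φ; true area = (apparent area) · cos φ.
True area of sea: 250000 × cos(50.4°) = 250000 × 0.6374 = 159400 km².
True area of river delta: 65000 × cos(15.4°) = 65000 × 0.9641 = 62670 km².
Ratio = 159400 / 62670 ≈ 2.54.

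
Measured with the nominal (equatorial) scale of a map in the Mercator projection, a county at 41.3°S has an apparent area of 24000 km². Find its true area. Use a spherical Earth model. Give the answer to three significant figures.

13500 km²

For Mercator, h = k = sec φ (a conformal cylindrical projection has a single point scale, 1/cos φ).
Areal scale = k² = sec²φ = 1/cos²(41.3°) = 1/0.7513² = 1.772.
True area = apparent / (areal scale) = 24000 / 1.772 ≈ 13500 km².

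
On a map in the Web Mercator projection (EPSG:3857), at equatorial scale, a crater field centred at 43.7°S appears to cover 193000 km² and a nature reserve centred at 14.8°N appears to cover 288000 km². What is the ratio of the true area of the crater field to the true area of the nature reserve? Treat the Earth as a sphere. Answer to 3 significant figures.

Since Mercator area scale is 1/cos²φ, the true area equals the apparent area multiplied by cos²φ.
True area of crater field: 193000 × cos²(43.7°) = 193000 × 0.5227 = 100900 km².
True area of nature reserve: 288000 × cos²(14.8°) = 288000 × 0.9347 = 269200 km².
Ratio = 100900 / 269200 ≈ 0.375.

0.375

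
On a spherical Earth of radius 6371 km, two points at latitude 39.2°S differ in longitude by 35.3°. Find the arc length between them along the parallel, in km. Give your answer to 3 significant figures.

Arc length along a parallel = R cos φ · Δλ (with Δλ in radians).
= 6371 × cos 39.2° × (35.3° × π/180) = 6371 × 0.7749 × 0.6161 ≈ 3040 km.

3040 km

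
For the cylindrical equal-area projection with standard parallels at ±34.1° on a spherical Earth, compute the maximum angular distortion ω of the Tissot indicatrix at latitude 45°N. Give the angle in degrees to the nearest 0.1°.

For cylindrical equal-area with standard parallel φ₀, h = cos φ / cos φ₀ and k = cos φ₀ / cos φ, so h·k = 1.
At 45°: h = 0.8539, k = 1.171; principal scales a = 1.171, b = 0.8539.
sin(ω/2) = (a − b)/(a + b) = 0.3171/2.025 = 0.1566, so ω = 2 arcsin(0.1566) ≈ 18.0°.

18.0°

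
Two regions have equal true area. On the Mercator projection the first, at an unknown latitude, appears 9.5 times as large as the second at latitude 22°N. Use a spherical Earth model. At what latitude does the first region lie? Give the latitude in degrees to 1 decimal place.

On Mercator, (apparent₁)/(apparent₂) = sec²φ₁ / sec²φ₂ when true areas are equal.
cos²φ₂ / cos²φ₁ = 9.5  ⇒  cos φ₁ = cos 22° / √9.5 = 0.9272/3.082 = 0.3008.
φ₁ = arccos(0.3008) ≈ 72.5°.

72.5°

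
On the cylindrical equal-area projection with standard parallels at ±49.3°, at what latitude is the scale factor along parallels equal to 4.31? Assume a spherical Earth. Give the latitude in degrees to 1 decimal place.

81.3°

Cylindrical equal-area (φ₀ = 49.3°): h = cos φ / cos 49.3° along meridians, k = cos 49.3° / cos φ along parallels; h·k = 1.
k = cos φ₀ / cos φ = 4.31  ⇒  cos φ = cos 49.3° / 4.31 = 0.1513.
φ = arccos(0.1513) ≈ 81.3°.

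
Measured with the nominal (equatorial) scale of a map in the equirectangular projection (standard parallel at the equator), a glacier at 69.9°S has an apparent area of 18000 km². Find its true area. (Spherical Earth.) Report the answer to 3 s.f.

For the equirectangular projection with φ₀ = 0 (plate carrée), h = 1 along meridians and k = sec φ along parallels.
Areal scale = h·k = 1 × sec φ; at 69.9°, h = 1.000, k = 2.910, so h·k = 2.910.
True area = apparent / (areal scale) = 18000 / 2.910 ≈ 6190 km².

6190 km²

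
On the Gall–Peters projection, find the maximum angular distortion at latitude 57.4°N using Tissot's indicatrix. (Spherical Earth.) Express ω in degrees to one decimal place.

The Gall–Peters projection is cylindrical equal-area with φ₀ = 45°. A cylindrical equal-area projection with standard parallel φ₀ has meridian scale h = cos φ / cos φ₀ and parallel scale k = cos φ₀ / cos φ (so areas are preserved, h·k = 1).
At 57.4°: h = 0.7619, k = 1.312; principal scales a = 1.312, b = 0.7619.
sin(ω/2) = (a − b)/(a + b) = 0.5505/2.074 = 0.2654, so ω = 2 arcsin(0.2654) ≈ 30.8°.

30.8°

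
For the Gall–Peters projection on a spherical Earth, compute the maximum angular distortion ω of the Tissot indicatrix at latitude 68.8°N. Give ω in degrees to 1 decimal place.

71.7°

Gall–Peters is a cylindrical equal-area projection with standard parallels at ±45°. For cylindrical equal-area with standard parallel φ₀, h = cos φ / cos φ₀ and k = cos φ₀ / cos φ, so h·k = 1.
At 68.8°: h = 0.5114, k = 1.955; principal scales a = 1.955, b = 0.5114.
sin(ω/2) = (a − b)/(a + b) = 1.444/2.467 = 0.5854, so ω = 2 arcsin(0.5854) ≈ 71.7°.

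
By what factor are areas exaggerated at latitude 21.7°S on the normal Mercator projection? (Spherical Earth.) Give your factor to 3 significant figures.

The Mercator projection is conformal; its linear scale factor is the same in every direction and equals sec φ = 1/cos φ.
Areal scale = k² = sec²φ = 1/cos²(21.7°) = 1/0.9291² = 1.158.

1.16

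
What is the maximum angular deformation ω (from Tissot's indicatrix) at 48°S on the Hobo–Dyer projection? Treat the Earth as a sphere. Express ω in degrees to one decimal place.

19.4°

The Hobo–Dyer projection is cylindrical equal-area with φ₀ = 37.5°. A cylindrical equal-area projection with standard parallel φ₀ has meridian scale h = cos φ / cos φ₀ and parallel scale k = cos φ₀ / cos φ (so areas are preserved, h·k = 1).
At 48°: h = 0.8434, k = 1.186; principal scales a = 1.186, b = 0.8434.
sin(ω/2) = (a − b)/(a + b) = 0.3422/2.029 = 0.1687, so ω = 2 arcsin(0.1687) ≈ 19.4°.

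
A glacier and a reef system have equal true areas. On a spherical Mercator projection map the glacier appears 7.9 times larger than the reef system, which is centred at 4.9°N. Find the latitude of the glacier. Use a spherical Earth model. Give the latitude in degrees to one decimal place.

69.2°

Mercator areal scale is sec²φ, so apparent-area ratio = sec²φ₁ / sec²φ₂ = cos²φ₂ / cos²φ₁.
cos²φ₂ / cos²φ₁ = 7.9  ⇒  cos φ₁ = cos 4.9° / √7.9 = 0.9963/2.811 = 0.3545.
φ₁ = arccos(0.3545) ≈ 69.2°.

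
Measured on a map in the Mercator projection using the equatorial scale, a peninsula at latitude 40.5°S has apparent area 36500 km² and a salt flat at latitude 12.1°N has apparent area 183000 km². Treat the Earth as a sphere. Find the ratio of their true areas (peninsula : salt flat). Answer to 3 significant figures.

On Mercator the areal scale is sec²φ, so true area = apparent × cos²φ.
True area of peninsula: 36500 × cos²(40.5°) = 36500 × 0.5782 = 21100 km².
True area of salt flat: 183000 × cos²(12.1°) = 183000 × 0.9561 = 175000 km².
Ratio = 21100 / 175000 ≈ 0.121.

0.121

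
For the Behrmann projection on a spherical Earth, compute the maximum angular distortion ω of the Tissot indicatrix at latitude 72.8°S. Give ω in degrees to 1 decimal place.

Behrmann is a cylindrical equal-area projection with standard parallels at ±30°. Cylindrical equal-area (φ₀ = 30°): h = cos φ / cos 30° along meridians, k = cos 30° / cos φ along parallels; h·k = 1.
At 72.8°: h = 0.3415, k = 2.929; principal scales a = 2.929, b = 0.3415.
sin(ω/2) = (a − b)/(a + b) = 2.587/3.270 = 0.7912, so ω = 2 arcsin(0.7912) ≈ 104.6°.

104.6°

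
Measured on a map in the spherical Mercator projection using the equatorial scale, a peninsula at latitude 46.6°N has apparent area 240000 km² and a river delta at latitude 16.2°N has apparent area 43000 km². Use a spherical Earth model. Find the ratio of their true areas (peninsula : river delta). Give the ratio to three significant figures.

On Mercator the areal scale is sec²φ, so true area = apparent × cos²φ.
True area of peninsula: 240000 × cos²(46.6°) = 240000 × 0.4721 = 113300 km².
True area of river delta: 43000 × cos²(16.2°) = 43000 × 0.9222 = 39650 km².
Ratio = 113300 / 39650 ≈ 2.86.

2.86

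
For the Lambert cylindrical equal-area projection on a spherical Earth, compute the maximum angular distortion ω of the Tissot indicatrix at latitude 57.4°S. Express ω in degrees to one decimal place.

The Lambert cylindrical equal-area projection is the cylindrical equal-area projection with its standard parallel at the equator (φ₀ = 0). For cylindrical equal-area with standard parallel φ₀, h = cos φ / cos φ₀ and k = cos φ₀ / cos φ, so h·k = 1.
At 57.4°: h = 0.5388, k = 1.856; principal scales a = 1.856, b = 0.5388.
sin(ω/2) = (a − b)/(a + b) = 1.317/2.395 = 0.5501, so ω = 2 arcsin(0.5501) ≈ 66.7°.

66.7°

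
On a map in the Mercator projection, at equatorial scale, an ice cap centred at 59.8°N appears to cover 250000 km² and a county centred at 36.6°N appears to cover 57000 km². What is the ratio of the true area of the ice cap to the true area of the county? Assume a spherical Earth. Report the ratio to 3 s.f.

Mercator's areal exaggeration is sec²φ; hence true area = (apparent area) · cos²φ.
True area of ice cap: 250000 × cos²(59.8°) = 250000 × 0.2530 = 63260 km².
True area of county: 57000 × cos²(36.6°) = 57000 × 0.6445 = 36740 km².
Ratio = 63260 / 36740 ≈ 1.72.

1.72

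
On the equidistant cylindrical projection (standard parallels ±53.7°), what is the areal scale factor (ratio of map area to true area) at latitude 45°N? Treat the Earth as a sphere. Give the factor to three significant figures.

0.837

In the equirectangular projection with standard parallel φ₀ = 53.7° (x = Rλ cos φ₀, y = Rφ), meridians are true-scale (h = 1) and the parallel scale is k = cos φ₀ / cos φ.
Areal scale = h·k = 1 × cos φ₀ / cos φ; at 45°, h = 1.000, k = 0.8372, so h·k = 0.8372.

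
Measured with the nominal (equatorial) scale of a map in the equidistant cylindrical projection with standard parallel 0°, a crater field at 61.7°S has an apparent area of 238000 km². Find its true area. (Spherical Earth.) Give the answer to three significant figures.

113000 km²

In the plate carrée (x = Rλ, y = Rφ), meridians are true-scale (h = 1) and parallels are stretched by k = sec φ.
Areal scale = h·k = 1 × sec φ; at 61.7°, h = 1.000, k = 2.109, so h·k = 2.109.
True area = apparent / (areal scale) = 238000 / 2.109 ≈ 113000 km².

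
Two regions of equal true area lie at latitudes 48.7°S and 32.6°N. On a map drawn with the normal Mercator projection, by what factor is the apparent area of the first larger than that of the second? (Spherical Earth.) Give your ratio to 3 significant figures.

1.63

On Mercator, area is exaggerated by sec²φ = 1/cos²φ.
At 48.7°: sec²(48.7°) = 1/0.6600² = 2.296.
At 32.6°: sec²(32.6°) = 1/0.8425² = 1.409.
Ratio = 2.296/1.409 = cos²(32.6°)/cos²(48.7°) ≈ 1.63.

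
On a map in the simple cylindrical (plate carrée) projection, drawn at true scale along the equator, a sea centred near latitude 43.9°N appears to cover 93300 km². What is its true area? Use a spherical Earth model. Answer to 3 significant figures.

For the equirectangular projection with φ₀ = 0 (plate carrée), h = 1 along meridians and k = sec φ along parallels.
Areal scale = h·k = 1 × sec φ; at 43.9°, h = 1.000, k = 1.388, so h·k = 1.388.
True area = apparent / (areal scale) = 93300 / 1.388 ≈ 67200 km².

67200 km²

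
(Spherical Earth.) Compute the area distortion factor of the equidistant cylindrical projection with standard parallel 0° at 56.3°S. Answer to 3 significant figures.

For the equirectangular projection with φ₀ = 0 (plate carrée), h = 1 along meridians and k = sec φ along parallels.
Areal scale = h·k = 1 × sec φ; at 56.3°, h = 1.000, k = 1.802, so h·k = 1.802.

1.80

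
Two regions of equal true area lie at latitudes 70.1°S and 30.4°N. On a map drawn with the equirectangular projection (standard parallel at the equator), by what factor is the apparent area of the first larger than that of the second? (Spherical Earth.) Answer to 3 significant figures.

For the equirectangular projection with φ₀ = 0 (plate carrée), h = 1 along meridians and k = sec φ along parallels.
Areal scale at 70.1°: h·k = 1.000 × 2.938 = 2.938.
Areal scale at 30.4°: h·k = 1.000 × 1.159 = 1.159.
Ratio = 2.938/1.159 ≈ 2.53.

2.53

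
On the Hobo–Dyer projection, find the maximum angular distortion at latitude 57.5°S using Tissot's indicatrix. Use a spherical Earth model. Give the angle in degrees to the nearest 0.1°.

The Hobo–Dyer projection is cylindrical equal-area with φ₀ = 37.5°. For cylindrical equal-area with standard parallel φ₀, h = cos φ / cos φ₀ and k = cos φ₀ / cos φ, so h·k = 1.
At 57.5°: h = 0.6773, k = 1.477; principal scales a = 1.477, b = 0.6773.
sin(ω/2) = (a − b)/(a + b) = 0.7993/2.154 = 0.3711, so ω = 2 arcsin(0.3711) ≈ 43.6°.

43.6°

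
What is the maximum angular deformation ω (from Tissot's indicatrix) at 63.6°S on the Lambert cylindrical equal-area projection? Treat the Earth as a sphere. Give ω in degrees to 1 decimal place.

The Lambert cylindrical equal-area projection is the cylindrical equal-area projection with its standard parallel at the equator (φ₀ = 0). Cylindrical equal-area (φ₀ = 0°): h = cos φ / cos 0° along meridians, k = cos 0° / cos φ along parallels; h·k = 1.
At 63.6°: h = 0.4446, k = 2.249; principal scales a = 2.249, b = 0.4446.
sin(ω/2) = (a − b)/(a + b) = 1.804/2.694 = 0.6699, so ω = 2 arcsin(0.6699) ≈ 84.1°.

84.1°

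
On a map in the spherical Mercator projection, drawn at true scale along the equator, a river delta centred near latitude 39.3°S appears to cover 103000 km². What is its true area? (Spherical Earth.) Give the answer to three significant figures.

Mercator is conformal, so the point scale is isotropic: h = k = sec φ = 1/cos φ.
Areal scale = k² = sec²φ = 1/cos²(39.3°) = 1/0.7738² = 1.670.
True area = apparent / (areal scale) = 103000 / 1.670 ≈ 61700 km².

61700 km²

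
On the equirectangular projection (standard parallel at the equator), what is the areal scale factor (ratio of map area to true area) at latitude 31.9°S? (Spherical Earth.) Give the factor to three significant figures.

Plate carrée maps x = Rλ, y = Rφ. The meridian scale is h = 1 and the parallel scale is k = 1/cos φ = sec φ.
Areal scale = h·k = 1 × sec φ; at 31.9°, h = 1.000, k = 1.178, so h·k = 1.178.

1.18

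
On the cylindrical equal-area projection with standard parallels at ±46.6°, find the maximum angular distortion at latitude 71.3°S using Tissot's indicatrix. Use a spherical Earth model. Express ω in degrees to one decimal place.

79.9°

For cylindrical equal-area with standard parallel φ₀, h = cos φ / cos φ₀ and k = cos φ₀ / cos φ, so h·k = 1.
At 71.3°: h = 0.4666, k = 2.143; principal scales a = 2.143, b = 0.4666.
sin(ω/2) = (a − b)/(a + b) = 1.676/2.610 = 0.6424, so ω = 2 arcsin(0.6424) ≈ 79.9°.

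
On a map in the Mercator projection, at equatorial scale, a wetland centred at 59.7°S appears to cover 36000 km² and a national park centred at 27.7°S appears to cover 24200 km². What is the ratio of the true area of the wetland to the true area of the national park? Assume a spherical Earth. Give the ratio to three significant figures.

Mercator's areal exaggeration is sec²φ; hence true area = (apparent area) · cos²φ.
True area of wetland: 36000 × cos²(59.7°) = 36000 × 0.2545 = 9164 km².
True area of national park: 24200 × cos²(27.7°) = 24200 × 0.7839 = 18970 km².
Ratio = 9164 / 18970 ≈ 0.483.

0.483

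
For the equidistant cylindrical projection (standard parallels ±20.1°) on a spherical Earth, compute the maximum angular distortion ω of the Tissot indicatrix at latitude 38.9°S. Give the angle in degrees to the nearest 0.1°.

The equidistant cylindrical projection with φ₀ = 20.1° has h = 1 (meridians true) and k = cos φ₀ / cos φ along parallels.
At 38.9°: h = 1.000, k = 1.207; principal scales a = 1.207, b = 1.000.
sin(ω/2) = (a − b)/(a + b) = 0.2067/2.207 = 0.09366, so ω = 2 arcsin(0.09366) ≈ 10.7°.

10.7°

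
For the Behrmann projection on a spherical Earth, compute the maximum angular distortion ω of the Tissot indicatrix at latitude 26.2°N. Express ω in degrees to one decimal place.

The Behrmann projection is cylindrical equal-area with φ₀ = 30°. Cylindrical equal-area (φ₀ = 30°): h = cos φ / cos 30° along meridians, k = cos 30° / cos φ along parallels; h·k = 1.
At 26.2°: h = 1.036, k = 0.9652; principal scales a = 1.036, b = 0.9652.
sin(ω/2) = (a − b)/(a + b) = 0.07087/2.001 = 0.03541, so ω = 2 arcsin(0.03541) ≈ 4.1°.

4.1°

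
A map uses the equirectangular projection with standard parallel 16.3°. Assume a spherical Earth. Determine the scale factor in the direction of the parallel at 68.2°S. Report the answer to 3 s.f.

In the equirectangular projection with standard parallel φ₀ = 16.3° (x = Rλ cos φ₀, y = Rφ), meridians are true-scale (h = 1) and the parallel scale is k = cos φ₀ / cos φ.
k = cos 16.3° / cos 68.2° = 0.9598/0.3714 = 2.585.

2.58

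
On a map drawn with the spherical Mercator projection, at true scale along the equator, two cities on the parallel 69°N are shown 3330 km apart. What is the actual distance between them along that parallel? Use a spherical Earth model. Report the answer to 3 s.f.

1190 km

The Mercator projection is conformal; its linear scale factor is the same in every direction and equals sec φ = 1/cos φ.
Along the parallel at 69°, map distances are exaggerated by k = sec 69° = 2.790.
True distance = 3330 / 2.790 = 3330 × cos 69° ≈ 1190 km.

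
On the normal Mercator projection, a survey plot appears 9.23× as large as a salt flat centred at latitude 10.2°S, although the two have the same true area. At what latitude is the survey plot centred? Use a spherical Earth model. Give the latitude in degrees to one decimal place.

On Mercator, (apparent₁)/(apparent₂) = sec²φ₁ / sec²φ₂ when true areas are equal.
cos²φ₂ / cos²φ₁ = 9.23  ⇒  cos φ₁ = cos 10.2° / √9.23 = 0.9842/3.038 = 0.3240.
φ₁ = arccos(0.3240) ≈ 71.1°.

71.1°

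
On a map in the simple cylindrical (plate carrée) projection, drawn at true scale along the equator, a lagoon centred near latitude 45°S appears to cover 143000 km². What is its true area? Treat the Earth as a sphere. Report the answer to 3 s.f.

101000 km²

For the equirectangular projection with φ₀ = 0 (plate carrée), h = 1 along meridians and k = sec φ along parallels.
Areal scale = h·k = 1 × sec φ; at 45°, h = 1.000, k = 1.414, so h·k = 1.414.
True area = apparent / (areal scale) = 143000 / 1.414 ≈ 101000 km².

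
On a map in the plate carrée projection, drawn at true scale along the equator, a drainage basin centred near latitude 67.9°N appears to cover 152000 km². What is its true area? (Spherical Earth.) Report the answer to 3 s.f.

Plate carrée maps x = Rλ, y = Rφ. The meridian scale is h = 1 and the parallel scale is k = 1/cos φ = sec φ.
Areal scale = h·k = 1 × sec φ; at 67.9°, h = 1.000, k = 2.658, so h·k = 2.658.
True area = apparent / (areal scale) = 152000 / 2.658 ≈ 57200 km².

57200 km²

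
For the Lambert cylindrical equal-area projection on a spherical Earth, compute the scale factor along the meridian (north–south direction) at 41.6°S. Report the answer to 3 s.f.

The Lambert cylindrical equal-area projection is the cylindrical equal-area projection with its standard parallel at the equator (φ₀ = 0). A cylindrical equal-area projection with standard parallel φ₀ has meridian scale h = cos φ / cos φ₀ and parallel scale k = cos φ₀ / cos φ (so areas are preserved, h·k = 1).
h = cos 41.6° / cos 0° = 0.7478/1.000 = 0.7478.

0.748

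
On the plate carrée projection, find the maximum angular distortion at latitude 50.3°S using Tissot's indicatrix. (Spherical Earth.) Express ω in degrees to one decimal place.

Plate carrée maps x = Rλ, y = Rφ. The meridian scale is h = 1 and the parallel scale is k = 1/cos φ = sec φ.
At 50.3°: h = 1.000, k = 1.566; principal scales a = 1.566, b = 1.000.
sin(ω/2) = (a − b)/(a + b) = 0.5655/2.566 = 0.2204, so ω = 2 arcsin(0.2204) ≈ 25.5°.

25.5°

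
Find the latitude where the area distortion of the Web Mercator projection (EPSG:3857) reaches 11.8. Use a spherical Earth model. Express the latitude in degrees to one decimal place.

Mercator areal scale is sec²φ.
sec²φ = 11.8  ⇒  cos²φ = 0.08475  ⇒  cos φ = 0.2911.
φ = arccos(0.2911) ≈ 73.1°.

73.1°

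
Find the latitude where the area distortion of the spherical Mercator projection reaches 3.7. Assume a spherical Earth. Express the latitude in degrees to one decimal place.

Mercator areal scale is sec²φ.
sec²φ = 3.7  ⇒  cos²φ = 0.2703  ⇒  cos φ = 0.5199.
φ = arccos(0.5199) ≈ 58.7°.

58.7°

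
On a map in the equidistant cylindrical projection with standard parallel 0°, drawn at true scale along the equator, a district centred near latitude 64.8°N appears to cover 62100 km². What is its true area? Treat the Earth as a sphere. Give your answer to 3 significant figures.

26400 km²

For the equirectangular projection with φ₀ = 0 (plate carrée), h = 1 along meridians and k = sec φ along parallels.
Areal scale = h·k = 1 × sec φ; at 64.8°, h = 1.000, k = 2.349, so h·k = 2.349.
True area = apparent / (areal scale) = 62100 / 2.349 ≈ 26400 km².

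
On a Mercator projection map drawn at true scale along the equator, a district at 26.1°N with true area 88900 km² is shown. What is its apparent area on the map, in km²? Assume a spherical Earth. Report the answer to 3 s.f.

110000 km²

For Mercator, h = k = sec φ (a conformal cylindrical projection has a single point scale, 1/cos φ).
Areal scale = k² = sec²φ = 1/cos²(26.1°) = 1/0.8980² = 1.240.
Apparent area = 88900 × 1.240 ≈ 110000 km².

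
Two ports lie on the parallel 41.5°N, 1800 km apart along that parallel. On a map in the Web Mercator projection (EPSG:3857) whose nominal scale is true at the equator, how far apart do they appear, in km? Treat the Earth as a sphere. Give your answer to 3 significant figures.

2400 km

Mercator is conformal, so the point scale is isotropic: h = k = sec φ = 1/cos φ.
Along the parallel, k = sec 41.5° = 1/0.7490 = 1.335.
Map distance = 1800 × 1.335 ≈ 2400 km.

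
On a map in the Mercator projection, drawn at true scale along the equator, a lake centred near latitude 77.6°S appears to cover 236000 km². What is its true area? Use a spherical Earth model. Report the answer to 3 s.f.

10900 km²

Mercator is conformal, so the point scale is isotropic: h = k = sec φ = 1/cos φ.
Areal scale = k² = sec²φ = 1/cos²(77.6°) = 1/0.2147² = 21.69.
True area = apparent / (areal scale) = 236000 / 21.69 ≈ 10900 km².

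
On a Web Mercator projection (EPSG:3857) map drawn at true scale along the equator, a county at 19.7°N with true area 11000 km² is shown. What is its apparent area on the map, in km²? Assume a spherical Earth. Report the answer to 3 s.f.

For Mercator, h = k = sec φ (a conformal cylindrical projection has a single point scale, 1/cos φ).
Areal scale = k² = sec²φ = 1/cos²(19.7°) = 1/0.9415² = 1.128.
Apparent area = 11000 × 1.128 ≈ 12400 km².

12400 km²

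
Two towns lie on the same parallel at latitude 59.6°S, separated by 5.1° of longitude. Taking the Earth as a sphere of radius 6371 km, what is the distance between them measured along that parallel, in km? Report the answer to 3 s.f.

Arc length along a parallel = R cos φ · Δλ (with Δλ in radians).
= 6371 × cos 59.6° × (5.1° × π/180) = 6371 × 0.5060 × 0.08901 ≈ 287 km.

287 km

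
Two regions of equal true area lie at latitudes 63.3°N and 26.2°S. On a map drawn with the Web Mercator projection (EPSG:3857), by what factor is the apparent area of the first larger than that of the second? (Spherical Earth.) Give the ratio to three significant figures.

On Mercator, area is exaggerated by sec²φ = 1/cos²φ.
At 63.3°: sec²(63.3°) = 1/0.4493² = 4.953.
At 26.2°: sec²(26.2°) = 1/0.8973² = 1.242.
Ratio = 4.953/1.242 = cos²(26.2°)/cos²(63.3°) ≈ 3.99.

3.99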